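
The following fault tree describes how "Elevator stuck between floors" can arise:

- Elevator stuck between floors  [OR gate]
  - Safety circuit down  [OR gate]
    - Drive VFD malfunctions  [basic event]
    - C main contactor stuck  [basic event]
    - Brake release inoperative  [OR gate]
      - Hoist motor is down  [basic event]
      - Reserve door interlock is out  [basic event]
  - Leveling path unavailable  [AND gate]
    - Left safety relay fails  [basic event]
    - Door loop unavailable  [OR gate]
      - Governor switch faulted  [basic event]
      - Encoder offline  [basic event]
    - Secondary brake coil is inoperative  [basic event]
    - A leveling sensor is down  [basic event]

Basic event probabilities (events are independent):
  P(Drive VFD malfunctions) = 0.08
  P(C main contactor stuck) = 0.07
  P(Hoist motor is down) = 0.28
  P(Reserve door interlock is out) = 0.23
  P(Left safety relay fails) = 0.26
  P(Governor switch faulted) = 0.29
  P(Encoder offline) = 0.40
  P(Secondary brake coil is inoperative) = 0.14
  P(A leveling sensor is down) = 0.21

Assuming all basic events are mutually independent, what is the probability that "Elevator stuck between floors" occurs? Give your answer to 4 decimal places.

0.5277

P(Brake release inoperative) [OR] = 1 − (1−0.28) × (1−0.23) = 0.445600
P(Safety circuit down) [OR] = 1 − (1−0.08) × (1−0.07) × (1−0.445600) = 0.525655
P(Door loop unavailable) [OR] = 1 − (1−0.29) × (1−0.40) = 0.574000
P(Leveling path unavailable) [AND] = 0.26 × 0.574000 × 0.14 × 0.21 = 0.004388
P(Elevator stuck between floors) [OR] = 1 − (1−0.525655) × (1−0.004388) = 0.527736
Rounded to 4 decimal places: P(Elevator stuck between floors) ≈ 0.5277.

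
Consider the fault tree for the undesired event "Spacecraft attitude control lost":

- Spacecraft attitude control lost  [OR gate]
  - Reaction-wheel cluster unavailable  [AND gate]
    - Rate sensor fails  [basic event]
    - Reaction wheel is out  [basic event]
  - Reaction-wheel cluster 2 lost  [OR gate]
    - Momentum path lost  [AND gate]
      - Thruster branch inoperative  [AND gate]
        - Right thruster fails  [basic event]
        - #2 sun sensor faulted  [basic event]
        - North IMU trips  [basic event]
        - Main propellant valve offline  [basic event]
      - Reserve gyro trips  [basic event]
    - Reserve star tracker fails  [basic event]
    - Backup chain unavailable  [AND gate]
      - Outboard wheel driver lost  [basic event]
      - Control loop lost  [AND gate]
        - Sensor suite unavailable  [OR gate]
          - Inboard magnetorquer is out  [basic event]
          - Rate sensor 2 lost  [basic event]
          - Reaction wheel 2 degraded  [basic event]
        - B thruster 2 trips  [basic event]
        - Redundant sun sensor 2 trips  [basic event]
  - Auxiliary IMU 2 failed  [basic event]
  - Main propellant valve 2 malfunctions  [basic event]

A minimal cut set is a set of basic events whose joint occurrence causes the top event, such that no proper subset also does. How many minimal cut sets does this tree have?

Reaction-wheel cluster unavailable [AND]: one cut set from each child combined → 1 × 1 = 1 cut set(s).
Thruster branch inoperative [AND]: one cut set from each child combined → 1 × 1 × 1 × 1 = 1 cut set(s).
Momentum path lost [AND]: one cut set from each child combined → 1 × 1 = 1 cut set(s).
Sensor suite unavailable [OR]: union of children's cut sets → 3 cut set(s).
Control loop lost [AND]: one cut set from each child combined → 3 × 1 × 1 = 3 cut set(s).
Backup chain unavailable [AND]: one cut set from each child combined → 1 × 3 = 3 cut set(s).
Reaction-wheel cluster 2 lost [OR]: union of children's cut sets → 5 cut set(s).
Spacecraft attitude control lost [OR]: union of children's cut sets → 8 cut set(s).
Minimal cut sets: {Rate sensor fails, Reaction wheel is out}; {#2 sun sensor faulted, Main propellant valve offline, North IMU trips, Reserve gyro trips, Right thruster fails}; {Reserve star tracker fails}; {B thruster 2 trips, Inboard magnetorquer is out, Outboard wheel driver lost, Redundant sun sensor 2 trips}; {B thruster 2 trips, Outboard wheel driver lost, Rate sensor 2 lost, Redundant sun sensor 2 trips}; {B thruster 2 trips, Outboard wheel driver lost, Reaction wheel 2 degraded, Redundant sun sensor 2 trips}; {Auxiliary IMU 2 failed}; {Main propellant valve 2 malfunctions}.

8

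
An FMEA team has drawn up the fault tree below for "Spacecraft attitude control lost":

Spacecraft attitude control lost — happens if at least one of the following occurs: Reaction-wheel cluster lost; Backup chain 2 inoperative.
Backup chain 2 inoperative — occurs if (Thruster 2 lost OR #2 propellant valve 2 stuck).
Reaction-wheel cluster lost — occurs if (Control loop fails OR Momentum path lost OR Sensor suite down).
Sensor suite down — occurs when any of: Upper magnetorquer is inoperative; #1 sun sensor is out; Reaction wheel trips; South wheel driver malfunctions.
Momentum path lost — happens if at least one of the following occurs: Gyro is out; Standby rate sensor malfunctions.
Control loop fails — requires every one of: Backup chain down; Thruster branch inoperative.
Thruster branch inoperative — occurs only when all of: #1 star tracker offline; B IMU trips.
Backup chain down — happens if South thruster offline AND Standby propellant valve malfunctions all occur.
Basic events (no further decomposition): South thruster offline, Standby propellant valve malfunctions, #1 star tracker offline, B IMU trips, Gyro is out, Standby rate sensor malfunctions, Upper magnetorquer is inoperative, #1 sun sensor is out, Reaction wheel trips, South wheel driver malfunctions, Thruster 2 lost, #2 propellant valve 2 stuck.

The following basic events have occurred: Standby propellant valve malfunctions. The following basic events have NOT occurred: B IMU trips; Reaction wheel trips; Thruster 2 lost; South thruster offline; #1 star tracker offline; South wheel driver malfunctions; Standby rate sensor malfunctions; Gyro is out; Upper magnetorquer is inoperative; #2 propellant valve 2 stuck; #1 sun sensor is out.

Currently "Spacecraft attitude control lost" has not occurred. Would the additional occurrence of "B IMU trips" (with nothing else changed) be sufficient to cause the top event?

Counterfactual: set "B IMU trips" to occurred.
Backup chain down [AND]: South thruster offline=not, Standby propellant valve malfunctions=occurs → not all inputs occur → does not occur.
Thruster branch inoperative [AND]: #1 star tracker offline=not, B IMU trips=occurs → not all inputs occur → does not occur.
Control loop fails [AND]: Backup chain down=not, Thruster branch inoperative=not → not all inputs occur → does not occur.
Momentum path lost [OR]: Gyro is out=not, Standby rate sensor malfunctions=not → no input occurs → does not occur.
Sensor suite down [OR]: Upper magnetorquer is inoperative=not, #1 sun sensor is out=not, Reaction wheel trips=not, South wheel driver malfunctions=not → no input occurs → does not occur.
Reaction-wheel cluster lost [OR]: Control loop fails=not, Momentum path lost=not, Sensor suite down=not → no input occurs → does not occur.
Backup chain 2 inoperative [OR]: Thruster 2 lost=not, #2 propellant valve 2 stuck=not → no input occurs → does not occur.
Spacecraft attitude control lost [OR]: Reaction-wheel cluster lost=not, Backup chain 2 inoperative=not → no input occurs → does not occur.

No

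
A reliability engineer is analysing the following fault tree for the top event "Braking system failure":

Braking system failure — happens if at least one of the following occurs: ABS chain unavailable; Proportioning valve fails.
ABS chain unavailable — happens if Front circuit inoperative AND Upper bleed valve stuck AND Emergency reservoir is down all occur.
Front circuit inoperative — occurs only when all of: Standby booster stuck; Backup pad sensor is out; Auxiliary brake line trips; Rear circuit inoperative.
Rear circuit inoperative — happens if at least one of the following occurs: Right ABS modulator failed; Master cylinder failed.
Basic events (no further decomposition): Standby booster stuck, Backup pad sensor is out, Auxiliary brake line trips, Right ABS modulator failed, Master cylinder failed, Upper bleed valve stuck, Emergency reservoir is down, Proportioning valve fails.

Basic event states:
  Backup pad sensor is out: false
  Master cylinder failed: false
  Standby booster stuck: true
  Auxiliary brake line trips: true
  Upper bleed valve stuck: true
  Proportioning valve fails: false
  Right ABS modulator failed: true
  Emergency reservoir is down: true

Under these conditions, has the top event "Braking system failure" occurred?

Rear circuit inoperative [OR]: Right ABS modulator failed=occurs, Master cylinder failed=not → at least one input occurs → occurs.
Front circuit inoperative [AND]: Standby booster stuck=occurs, Backup pad sensor is out=not, Auxiliary brake line trips=occurs, Rear circuit inoperative=occurs → not all inputs occur → does not occur.
ABS chain unavailable [AND]: Front circuit inoperative=not, Upper bleed valve stuck=occurs, Emergency reservoir is down=occurs → not all inputs occur → does not occur.
Braking system failure [OR]: ABS chain unavailable=not, Proportioning valve fails=not → no input occurs → does not occur.

No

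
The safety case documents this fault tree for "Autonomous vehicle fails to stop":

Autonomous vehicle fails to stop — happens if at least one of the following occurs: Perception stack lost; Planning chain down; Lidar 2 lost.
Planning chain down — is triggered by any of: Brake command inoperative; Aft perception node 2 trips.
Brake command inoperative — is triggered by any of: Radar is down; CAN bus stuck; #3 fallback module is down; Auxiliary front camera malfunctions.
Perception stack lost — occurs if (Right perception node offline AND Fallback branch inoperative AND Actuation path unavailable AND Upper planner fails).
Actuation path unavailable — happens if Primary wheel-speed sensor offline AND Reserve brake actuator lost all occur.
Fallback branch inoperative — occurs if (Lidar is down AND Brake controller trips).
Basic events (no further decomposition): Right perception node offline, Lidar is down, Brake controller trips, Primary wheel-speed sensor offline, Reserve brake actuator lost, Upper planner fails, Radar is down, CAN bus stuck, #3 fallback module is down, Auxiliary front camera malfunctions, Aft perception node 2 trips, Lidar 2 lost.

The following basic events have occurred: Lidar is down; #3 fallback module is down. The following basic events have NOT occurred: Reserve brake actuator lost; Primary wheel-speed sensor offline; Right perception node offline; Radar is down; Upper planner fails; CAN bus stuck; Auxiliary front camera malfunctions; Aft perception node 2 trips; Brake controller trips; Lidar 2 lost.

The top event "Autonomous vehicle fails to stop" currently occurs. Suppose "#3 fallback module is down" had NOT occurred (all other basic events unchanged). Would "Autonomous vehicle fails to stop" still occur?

No

Counterfactual: set "#3 fallback module is down" to not occurred.
Fallback branch inoperative [AND]: Lidar is down=occurs, Brake controller trips=not → not all inputs occur → does not occur.
Actuation path unavailable [AND]: Primary wheel-speed sensor offline=not, Reserve brake actuator lost=not → not all inputs occur → does not occur.
Perception stack lost [AND]: Right perception node offline=not, Fallback branch inoperative=not, Actuation path unavailable=not, Upper planner fails=not → not all inputs occur → does not occur.
Brake command inoperative [OR]: Radar is down=not, CAN bus stuck=not, #3 fallback module is down=not, Auxiliary front camera malfunctions=not → no input occurs → does not occur.
Planning chain down [OR]: Brake command inoperative=not, Aft perception node 2 trips=not → no input occurs → does not occur.
Autonomous vehicle fails to stop [OR]: Perception stack lost=not, Planning chain down=not, Lidar 2 lost=not → no input occurs → does not occur.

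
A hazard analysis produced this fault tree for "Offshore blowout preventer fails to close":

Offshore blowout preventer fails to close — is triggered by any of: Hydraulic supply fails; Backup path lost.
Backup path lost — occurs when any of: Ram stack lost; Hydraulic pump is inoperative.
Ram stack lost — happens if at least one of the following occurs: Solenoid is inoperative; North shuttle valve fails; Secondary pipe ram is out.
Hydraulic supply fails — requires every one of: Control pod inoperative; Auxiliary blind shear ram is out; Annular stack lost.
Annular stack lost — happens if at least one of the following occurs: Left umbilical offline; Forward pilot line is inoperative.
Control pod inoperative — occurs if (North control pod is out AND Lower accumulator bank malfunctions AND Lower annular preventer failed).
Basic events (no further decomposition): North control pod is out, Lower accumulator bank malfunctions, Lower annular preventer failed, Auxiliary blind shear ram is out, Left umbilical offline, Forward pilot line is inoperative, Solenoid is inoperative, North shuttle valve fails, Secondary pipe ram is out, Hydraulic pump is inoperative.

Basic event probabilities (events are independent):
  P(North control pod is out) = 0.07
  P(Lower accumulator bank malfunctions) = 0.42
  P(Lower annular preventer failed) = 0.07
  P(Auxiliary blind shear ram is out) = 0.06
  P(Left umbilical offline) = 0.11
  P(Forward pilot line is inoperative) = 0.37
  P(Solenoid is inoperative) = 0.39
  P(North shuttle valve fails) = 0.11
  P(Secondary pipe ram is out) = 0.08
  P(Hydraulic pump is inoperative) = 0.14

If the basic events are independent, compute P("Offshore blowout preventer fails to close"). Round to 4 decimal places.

P(Control pod inoperative) [AND] = 0.07 × 0.42 × 0.07 = 0.002058
P(Annular stack lost) [OR] = 1 − (1−0.11) × (1−0.37) = 0.439300
P(Hydraulic supply fails) [AND] = 0.002058 × 0.06 × 0.439300 = 0.000054
P(Ram stack lost) [OR] = 1 − (1−0.39) × (1−0.11) × (1−0.08) = 0.500532
P(Backup path lost) [OR] = 1 − (1−0.500532) × (1−0.14) = 0.570458
P(Offshore blowout preventer fails to close) [OR] = 1 − (1−0.000054) × (1−0.570458) = 0.570481
Rounded to 4 decimal places: P(Offshore blowout preventer fails to close) ≈ 0.5705.

0.5705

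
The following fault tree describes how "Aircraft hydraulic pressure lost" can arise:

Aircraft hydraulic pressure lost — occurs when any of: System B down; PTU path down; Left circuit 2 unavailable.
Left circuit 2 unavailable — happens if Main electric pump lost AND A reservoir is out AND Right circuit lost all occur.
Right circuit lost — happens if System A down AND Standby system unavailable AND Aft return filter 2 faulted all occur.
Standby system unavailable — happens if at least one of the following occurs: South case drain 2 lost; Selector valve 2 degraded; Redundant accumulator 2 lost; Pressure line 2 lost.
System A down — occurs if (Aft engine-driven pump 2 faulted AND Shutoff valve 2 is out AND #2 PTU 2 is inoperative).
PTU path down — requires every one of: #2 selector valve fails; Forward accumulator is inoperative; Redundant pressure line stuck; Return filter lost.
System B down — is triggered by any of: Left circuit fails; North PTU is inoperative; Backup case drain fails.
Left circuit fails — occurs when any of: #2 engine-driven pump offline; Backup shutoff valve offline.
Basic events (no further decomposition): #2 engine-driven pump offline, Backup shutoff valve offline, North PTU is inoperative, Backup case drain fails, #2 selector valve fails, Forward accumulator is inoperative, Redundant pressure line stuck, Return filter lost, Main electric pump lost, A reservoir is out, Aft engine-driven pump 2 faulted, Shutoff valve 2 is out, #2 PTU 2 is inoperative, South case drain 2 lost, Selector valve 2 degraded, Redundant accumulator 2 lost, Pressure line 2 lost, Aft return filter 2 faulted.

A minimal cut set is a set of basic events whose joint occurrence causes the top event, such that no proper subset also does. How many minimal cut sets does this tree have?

Left circuit fails [OR]: union of children's cut sets → 2 cut set(s).
System B down [OR]: union of children's cut sets → 4 cut set(s).
PTU path down [AND]: one cut set from each child combined → 1 × 1 × 1 × 1 = 1 cut set(s).
System A down [AND]: one cut set from each child combined → 1 × 1 × 1 = 1 cut set(s).
Standby system unavailable [OR]: union of children's cut sets → 4 cut set(s).
Right circuit lost [AND]: one cut set from each child combined → 1 × 4 × 1 = 4 cut set(s).
Left circuit 2 unavailable [AND]: one cut set from each child combined → 1 × 1 × 4 = 4 cut set(s).
Aircraft hydraulic pressure lost [OR]: union of children's cut sets → 9 cut set(s).
Minimal cut sets: {#2 engine-driven pump offline}; {Backup shutoff valve offline}; {North PTU is inoperative}; {Backup case drain fails}; {#2 selector valve fails, Forward accumulator is inoperative, Redundant pressure line stuck, Return filter lost}; {#2 PTU 2 is inoperative, A reservoir is out, Aft engine-driven pump 2 faulted, Aft return filter 2 faulted, Main electric pump lost, Shutoff valve 2 is out, South case drain 2 lost}; {#2 PTU 2 is inoperative, A reservoir is out, Aft engine-driven pump 2 faulted, Aft return filter 2 faulted, Main electric pump lost, Selector valve 2 degraded, Shutoff valve 2 is out}; {#2 PTU 2 is inoperative, A reservoir is out, Aft engine-driven pump 2 faulted, Aft return filter 2 faulted, Main electric pump lost, Redundant accumulator 2 lost, Shutoff valve 2 is out}; {#2 PTU 2 is inoperative, A reservoir is out, Aft engine-driven pump 2 faulted, Aft return filter 2 faulted, Main electric pump lost, Pressure line 2 lost, Shutoff valve 2 is out}.

9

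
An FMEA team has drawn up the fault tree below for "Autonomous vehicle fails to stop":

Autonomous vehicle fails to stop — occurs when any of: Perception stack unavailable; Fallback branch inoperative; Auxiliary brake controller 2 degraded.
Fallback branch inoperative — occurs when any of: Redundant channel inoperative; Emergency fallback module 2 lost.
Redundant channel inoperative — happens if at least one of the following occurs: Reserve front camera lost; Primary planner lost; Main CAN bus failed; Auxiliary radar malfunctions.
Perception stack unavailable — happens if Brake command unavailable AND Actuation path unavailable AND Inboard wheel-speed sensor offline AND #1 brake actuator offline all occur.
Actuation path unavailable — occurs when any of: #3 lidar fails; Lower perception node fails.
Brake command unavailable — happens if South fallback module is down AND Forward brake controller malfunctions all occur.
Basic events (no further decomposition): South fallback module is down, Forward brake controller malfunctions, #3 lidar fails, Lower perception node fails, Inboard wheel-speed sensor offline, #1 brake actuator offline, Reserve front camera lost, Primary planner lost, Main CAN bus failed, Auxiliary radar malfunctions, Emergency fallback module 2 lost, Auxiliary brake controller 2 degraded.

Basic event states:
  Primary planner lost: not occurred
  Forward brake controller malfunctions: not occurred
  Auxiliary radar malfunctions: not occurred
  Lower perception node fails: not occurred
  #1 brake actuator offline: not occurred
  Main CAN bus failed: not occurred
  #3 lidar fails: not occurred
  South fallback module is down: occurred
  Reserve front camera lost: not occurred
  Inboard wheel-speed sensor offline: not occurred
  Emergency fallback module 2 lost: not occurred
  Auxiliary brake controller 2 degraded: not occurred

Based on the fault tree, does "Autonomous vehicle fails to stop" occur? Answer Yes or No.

No

Brake command unavailable [AND]: South fallback module is down=occurs, Forward brake controller malfunctions=not → not all inputs occur → does not occur.
Actuation path unavailable [OR]: #3 lidar fails=not, Lower perception node fails=not → no input occurs → does not occur.
Perception stack unavailable [AND]: Brake command unavailable=not, Actuation path unavailable=not, Inboard wheel-speed sensor offline=not, #1 brake actuator offline=not → not all inputs occur → does not occur.
Redundant channel inoperative [OR]: Reserve front camera lost=not, Primary planner lost=not, Main CAN bus failed=not, Auxiliary radar malfunctions=not → no input occurs → does not occur.
Fallback branch inoperative [OR]: Redundant channel inoperative=not, Emergency fallback module 2 lost=not → no input occurs → does not occur.
Autonomous vehicle fails to stop [OR]: Perception stack unavailable=not, Fallback branch inoperative=not, Auxiliary brake controller 2 degraded=not → no input occurs → does not occur.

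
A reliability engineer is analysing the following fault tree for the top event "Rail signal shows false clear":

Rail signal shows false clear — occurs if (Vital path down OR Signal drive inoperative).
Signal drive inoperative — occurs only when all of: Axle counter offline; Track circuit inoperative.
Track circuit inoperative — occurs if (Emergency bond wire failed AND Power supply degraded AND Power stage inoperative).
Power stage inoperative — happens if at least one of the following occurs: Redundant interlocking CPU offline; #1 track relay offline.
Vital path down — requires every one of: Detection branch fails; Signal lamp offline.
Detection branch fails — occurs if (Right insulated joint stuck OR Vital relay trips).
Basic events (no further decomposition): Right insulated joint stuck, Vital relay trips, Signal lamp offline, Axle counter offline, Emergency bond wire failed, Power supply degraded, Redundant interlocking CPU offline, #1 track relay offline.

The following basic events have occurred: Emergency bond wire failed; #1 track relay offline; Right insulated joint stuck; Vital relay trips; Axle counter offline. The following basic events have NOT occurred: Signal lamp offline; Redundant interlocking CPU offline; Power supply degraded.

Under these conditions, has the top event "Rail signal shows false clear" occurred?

Detection branch fails [OR]: Right insulated joint stuck=occurs, Vital relay trips=occurs → at least one input occurs → occurs.
Vital path down [AND]: Detection branch fails=occurs, Signal lamp offline=not → not all inputs occur → does not occur.
Power stage inoperative [OR]: Redundant interlocking CPU offline=not, #1 track relay offline=occurs → at least one input occurs → occurs.
Track circuit inoperative [AND]: Emergency bond wire failed=occurs, Power supply degraded=not, Power stage inoperative=occurs → not all inputs occur → does not occur.
Signal drive inoperative [AND]: Axle counter offline=occurs, Track circuit inoperative=not → not all inputs occur → does not occur.
Rail signal shows false clear [OR]: Vital path down=not, Signal drive inoperative=not → no input occurs → does not occur.

No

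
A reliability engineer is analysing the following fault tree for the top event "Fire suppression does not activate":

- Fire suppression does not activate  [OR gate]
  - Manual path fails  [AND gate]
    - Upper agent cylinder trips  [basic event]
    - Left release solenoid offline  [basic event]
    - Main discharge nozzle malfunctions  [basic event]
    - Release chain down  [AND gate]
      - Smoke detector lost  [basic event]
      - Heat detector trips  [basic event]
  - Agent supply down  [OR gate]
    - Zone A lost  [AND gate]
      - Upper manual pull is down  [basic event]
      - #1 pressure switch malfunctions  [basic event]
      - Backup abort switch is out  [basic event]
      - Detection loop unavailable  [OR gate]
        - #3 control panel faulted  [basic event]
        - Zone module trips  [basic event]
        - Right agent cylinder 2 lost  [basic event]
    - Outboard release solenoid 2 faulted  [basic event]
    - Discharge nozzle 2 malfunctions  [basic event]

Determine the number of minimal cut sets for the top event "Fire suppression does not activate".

6

Release chain down [AND]: one cut set from each child combined → 1 × 1 = 1 cut set(s).
Manual path fails [AND]: one cut set from each child combined → 1 × 1 × 1 × 1 = 1 cut set(s).
Detection loop unavailable [OR]: union of children's cut sets → 3 cut set(s).
Zone A lost [AND]: one cut set from each child combined → 1 × 1 × 1 × 3 = 3 cut set(s).
Agent supply down [OR]: union of children's cut sets → 5 cut set(s).
Fire suppression does not activate [OR]: union of children's cut sets → 6 cut set(s).
Minimal cut sets: {Heat detector trips, Left release solenoid offline, Main discharge nozzle malfunctions, Smoke detector lost, Upper agent cylinder trips}; {#1 pressure switch malfunctions, #3 control panel faulted, Backup abort switch is out, Upper manual pull is down}; {#1 pressure switch malfunctions, Backup abort switch is out, Upper manual pull is down, Zone module trips}; {#1 pressure switch malfunctions, Backup abort switch is out, Right agent cylinder 2 lost, Upper manual pull is down}; {Outboard release solenoid 2 faulted}; {Discharge nozzle 2 malfunctions}.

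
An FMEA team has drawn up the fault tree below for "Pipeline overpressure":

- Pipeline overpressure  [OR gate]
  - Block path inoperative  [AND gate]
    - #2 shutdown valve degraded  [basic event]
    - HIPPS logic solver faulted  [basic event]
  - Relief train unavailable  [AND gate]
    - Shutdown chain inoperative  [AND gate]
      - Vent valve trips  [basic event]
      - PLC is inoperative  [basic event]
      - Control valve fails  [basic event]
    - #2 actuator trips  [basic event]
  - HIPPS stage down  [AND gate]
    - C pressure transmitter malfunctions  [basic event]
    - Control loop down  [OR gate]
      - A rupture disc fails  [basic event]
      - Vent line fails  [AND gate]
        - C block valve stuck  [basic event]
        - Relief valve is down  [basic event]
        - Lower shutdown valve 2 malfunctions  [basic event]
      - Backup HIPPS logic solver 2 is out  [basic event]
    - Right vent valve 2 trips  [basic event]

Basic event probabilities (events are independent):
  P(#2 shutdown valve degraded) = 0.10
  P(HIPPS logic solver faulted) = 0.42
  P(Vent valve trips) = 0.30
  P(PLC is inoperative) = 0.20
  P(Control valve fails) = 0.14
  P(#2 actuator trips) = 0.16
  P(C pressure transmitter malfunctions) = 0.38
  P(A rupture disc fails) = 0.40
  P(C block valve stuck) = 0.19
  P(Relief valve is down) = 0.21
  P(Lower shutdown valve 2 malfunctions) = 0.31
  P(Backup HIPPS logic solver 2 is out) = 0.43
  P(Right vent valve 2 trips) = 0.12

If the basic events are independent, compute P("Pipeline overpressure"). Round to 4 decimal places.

0.0722

P(Block path inoperative) [AND] = 0.10 × 0.42 = 0.042000
P(Shutdown chain inoperative) [AND] = 0.30 × 0.20 × 0.14 = 0.008400
P(Relief train unavailable) [AND] = 0.008400 × 0.16 = 0.001344
P(Vent line fails) [AND] = 0.19 × 0.21 × 0.31 = 0.012369
P(Control loop down) [OR] = 1 − (1−0.40) × (1−0.012369) × (1−0.43) = 0.662230
P(HIPPS stage down) [AND] = 0.38 × 0.662230 × 0.12 = 0.030198
P(Pipeline overpressure) [OR] = 1 − (1−0.042000) × (1−0.001344) × (1−0.030198) = 0.072178
Rounded to 4 decimal places: P(Pipeline overpressure) ≈ 0.0722.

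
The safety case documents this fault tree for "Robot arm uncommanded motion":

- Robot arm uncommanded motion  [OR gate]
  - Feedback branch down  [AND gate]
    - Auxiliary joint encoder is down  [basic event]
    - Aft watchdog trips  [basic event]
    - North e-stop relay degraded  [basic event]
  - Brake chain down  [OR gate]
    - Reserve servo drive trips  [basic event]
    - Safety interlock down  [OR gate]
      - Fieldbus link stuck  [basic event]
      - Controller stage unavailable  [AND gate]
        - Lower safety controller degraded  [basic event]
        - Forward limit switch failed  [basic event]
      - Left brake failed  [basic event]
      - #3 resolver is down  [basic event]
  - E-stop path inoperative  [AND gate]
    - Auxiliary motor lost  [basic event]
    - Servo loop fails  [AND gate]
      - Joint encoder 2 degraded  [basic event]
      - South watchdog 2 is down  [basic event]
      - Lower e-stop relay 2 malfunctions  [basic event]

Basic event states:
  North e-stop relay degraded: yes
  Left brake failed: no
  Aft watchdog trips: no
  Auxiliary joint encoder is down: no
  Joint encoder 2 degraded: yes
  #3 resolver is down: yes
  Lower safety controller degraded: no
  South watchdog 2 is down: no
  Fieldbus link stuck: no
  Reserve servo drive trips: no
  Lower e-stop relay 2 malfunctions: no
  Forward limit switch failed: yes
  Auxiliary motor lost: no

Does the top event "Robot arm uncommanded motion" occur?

Feedback branch down [AND]: Auxiliary joint encoder is down=not, Aft watchdog trips=not, North e-stop relay degraded=occurs → not all inputs occur → does not occur.
Controller stage unavailable [AND]: Lower safety controller degraded=not, Forward limit switch failed=occurs → not all inputs occur → does not occur.
Safety interlock down [OR]: Fieldbus link stuck=not, Controller stage unavailable=not, Left brake failed=not, #3 resolver is down=occurs → at least one input occurs → occurs.
Brake chain down [OR]: Reserve servo drive trips=not, Safety interlock down=occurs → at least one input occurs → occurs.
Servo loop fails [AND]: Joint encoder 2 degraded=occurs, South watchdog 2 is down=not, Lower e-stop relay 2 malfunctions=not → not all inputs occur → does not occur.
E-stop path inoperative [AND]: Auxiliary motor lost=not, Servo loop fails=not → not all inputs occur → does not occur.
Robot arm uncommanded motion [OR]: Feedback branch down=not, Brake chain down=occurs, E-stop path inoperative=not → at least one input occurs → occurs.

Yes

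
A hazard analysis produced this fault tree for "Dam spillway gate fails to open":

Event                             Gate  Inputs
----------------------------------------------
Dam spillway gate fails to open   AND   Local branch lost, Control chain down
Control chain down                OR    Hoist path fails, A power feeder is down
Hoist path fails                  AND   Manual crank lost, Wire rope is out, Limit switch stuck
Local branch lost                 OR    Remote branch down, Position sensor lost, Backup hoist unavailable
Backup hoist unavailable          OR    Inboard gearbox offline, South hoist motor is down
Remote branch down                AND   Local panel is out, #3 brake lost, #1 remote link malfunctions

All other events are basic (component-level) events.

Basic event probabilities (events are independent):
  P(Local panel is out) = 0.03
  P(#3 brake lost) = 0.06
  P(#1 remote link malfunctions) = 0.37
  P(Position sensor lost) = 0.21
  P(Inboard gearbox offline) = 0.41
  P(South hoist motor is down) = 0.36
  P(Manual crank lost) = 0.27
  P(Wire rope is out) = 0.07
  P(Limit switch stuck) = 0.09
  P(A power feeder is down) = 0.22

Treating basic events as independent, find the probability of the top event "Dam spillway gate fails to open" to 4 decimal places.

P(Remote branch down) [AND] = 0.03 × 0.06 × 0.37 = 0.000666
P(Backup hoist unavailable) [OR] = 1 − (1−0.41) × (1−0.36) = 0.622400
P(Local branch lost) [OR] = 1 − (1−0.000666) × (1−0.21) × (1−0.622400) = 0.701895
P(Hoist path fails) [AND] = 0.27 × 0.07 × 0.09 = 0.001701
P(Control chain down) [OR] = 1 − (1−0.001701) × (1−0.22) = 0.221327
P(Dam spillway gate fails to open) [AND] = 0.701895 × 0.221327 = 0.155348
Rounded to 4 decimal places: P(Dam spillway gate fails to open) ≈ 0.1553.

0.1553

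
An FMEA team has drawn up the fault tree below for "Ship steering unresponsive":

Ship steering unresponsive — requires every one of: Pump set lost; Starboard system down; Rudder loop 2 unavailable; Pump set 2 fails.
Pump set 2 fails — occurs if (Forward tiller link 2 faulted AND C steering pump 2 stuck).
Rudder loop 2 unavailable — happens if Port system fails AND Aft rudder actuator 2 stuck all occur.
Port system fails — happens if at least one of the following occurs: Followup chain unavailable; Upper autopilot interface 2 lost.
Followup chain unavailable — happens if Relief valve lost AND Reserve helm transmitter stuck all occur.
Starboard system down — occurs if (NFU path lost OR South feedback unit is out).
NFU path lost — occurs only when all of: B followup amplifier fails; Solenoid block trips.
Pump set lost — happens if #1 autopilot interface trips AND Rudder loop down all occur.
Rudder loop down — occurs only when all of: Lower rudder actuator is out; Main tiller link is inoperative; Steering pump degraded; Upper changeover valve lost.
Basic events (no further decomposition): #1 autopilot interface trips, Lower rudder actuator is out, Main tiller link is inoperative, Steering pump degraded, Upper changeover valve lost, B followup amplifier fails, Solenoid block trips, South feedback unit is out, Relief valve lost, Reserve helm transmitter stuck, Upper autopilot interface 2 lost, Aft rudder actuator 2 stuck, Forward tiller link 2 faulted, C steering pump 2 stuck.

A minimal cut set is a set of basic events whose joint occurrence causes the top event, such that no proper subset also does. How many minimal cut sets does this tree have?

Rudder loop down [AND]: one cut set from each child combined → 1 × 1 × 1 × 1 = 1 cut set(s).
Pump set lost [AND]: one cut set from each child combined → 1 × 1 = 1 cut set(s).
NFU path lost [AND]: one cut set from each child combined → 1 × 1 = 1 cut set(s).
Starboard system down [OR]: union of children's cut sets → 2 cut set(s).
Followup chain unavailable [AND]: one cut set from each child combined → 1 × 1 = 1 cut set(s).
Port system fails [OR]: union of children's cut sets → 2 cut set(s).
Rudder loop 2 unavailable [AND]: one cut set from each child combined → 2 × 1 = 2 cut set(s).
Pump set 2 fails [AND]: one cut set from each child combined → 1 × 1 = 1 cut set(s).
Ship steering unresponsive [AND]: one cut set from each child combined → 1 × 2 × 2 × 1 = 4 cut set(s).
Minimal cut sets: {#1 autopilot interface trips, Aft rudder actuator 2 stuck, B followup amplifier fails, C steering pump 2 stuck, Forward tiller link 2 faulted, Lower rudder actuator is out, Main tiller link is inoperative, Relief valve lost, Reserve helm transmitter stuck, Solenoid block trips, Steering pump degraded, Upper changeover valve lost}; {#1 autopilot interface trips, Aft rudder actuator 2 stuck, B followup amplifier fails, C steering pump 2 stuck, Forward tiller link 2 faulted, Lower rudder actuator is out, Main tiller link is inoperative, Solenoid block trips, Steering pump degraded, Upper autopilot interface 2 lost, Upper changeover valve lost}; {#1 autopilot interface trips, Aft rudder actuator 2 stuck, C steering pump 2 stuck, Forward tiller link 2 faulted, Lower rudder actuator is out, Main tiller link is inoperative, Relief valve lost, Reserve helm transmitter stuck, South feedback unit is out, Steering pump degraded, Upper changeover valve lost}; {#1 autopilot interface trips, Aft rudder actuator 2 stuck, C steering pump 2 stuck, Forward tiller link 2 faulted, Lower rudder actuator is out, Main tiller link is inoperative, South feedback unit is out, Steering pump degraded, Upper autopilot interface 2 lost, Upper changeover valve lost}.

4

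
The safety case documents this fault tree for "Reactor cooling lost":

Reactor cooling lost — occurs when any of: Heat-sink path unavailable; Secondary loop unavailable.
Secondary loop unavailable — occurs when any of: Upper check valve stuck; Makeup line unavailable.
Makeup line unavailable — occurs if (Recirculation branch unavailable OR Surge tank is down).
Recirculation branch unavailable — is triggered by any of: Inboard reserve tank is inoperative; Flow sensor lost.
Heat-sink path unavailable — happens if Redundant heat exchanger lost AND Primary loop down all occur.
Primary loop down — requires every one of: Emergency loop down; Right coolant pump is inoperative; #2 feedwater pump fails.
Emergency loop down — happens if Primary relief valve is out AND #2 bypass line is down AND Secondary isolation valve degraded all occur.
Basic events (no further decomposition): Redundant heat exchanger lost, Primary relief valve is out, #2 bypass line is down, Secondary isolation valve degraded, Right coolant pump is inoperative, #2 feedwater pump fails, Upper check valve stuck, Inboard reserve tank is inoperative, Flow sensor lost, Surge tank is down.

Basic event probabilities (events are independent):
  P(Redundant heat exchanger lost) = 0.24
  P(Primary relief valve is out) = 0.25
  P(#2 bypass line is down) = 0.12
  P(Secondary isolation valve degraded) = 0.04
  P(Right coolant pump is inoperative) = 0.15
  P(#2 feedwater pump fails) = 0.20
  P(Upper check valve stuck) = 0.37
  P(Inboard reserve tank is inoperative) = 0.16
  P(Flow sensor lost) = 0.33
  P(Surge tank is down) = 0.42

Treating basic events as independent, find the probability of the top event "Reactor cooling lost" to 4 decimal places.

P(Emergency loop down) [AND] = 0.25 × 0.12 × 0.04 = 0.001200
P(Primary loop down) [AND] = 0.001200 × 0.15 × 0.20 = 0.000036
P(Heat-sink path unavailable) [AND] = 0.24 × 0.000036 = 0.000009
P(Recirculation branch unavailable) [OR] = 1 − (1−0.16) × (1−0.33) = 0.437200
P(Makeup line unavailable) [OR] = 1 − (1−0.437200) × (1−0.42) = 0.673576
P(Secondary loop unavailable) [OR] = 1 − (1−0.37) × (1−0.673576) = 0.794353
P(Reactor cooling lost) [OR] = 1 − (1−0.000009) × (1−0.794353) = 0.794355
Rounded to 4 decimal places: P(Reactor cooling lost) ≈ 0.7944.

0.7944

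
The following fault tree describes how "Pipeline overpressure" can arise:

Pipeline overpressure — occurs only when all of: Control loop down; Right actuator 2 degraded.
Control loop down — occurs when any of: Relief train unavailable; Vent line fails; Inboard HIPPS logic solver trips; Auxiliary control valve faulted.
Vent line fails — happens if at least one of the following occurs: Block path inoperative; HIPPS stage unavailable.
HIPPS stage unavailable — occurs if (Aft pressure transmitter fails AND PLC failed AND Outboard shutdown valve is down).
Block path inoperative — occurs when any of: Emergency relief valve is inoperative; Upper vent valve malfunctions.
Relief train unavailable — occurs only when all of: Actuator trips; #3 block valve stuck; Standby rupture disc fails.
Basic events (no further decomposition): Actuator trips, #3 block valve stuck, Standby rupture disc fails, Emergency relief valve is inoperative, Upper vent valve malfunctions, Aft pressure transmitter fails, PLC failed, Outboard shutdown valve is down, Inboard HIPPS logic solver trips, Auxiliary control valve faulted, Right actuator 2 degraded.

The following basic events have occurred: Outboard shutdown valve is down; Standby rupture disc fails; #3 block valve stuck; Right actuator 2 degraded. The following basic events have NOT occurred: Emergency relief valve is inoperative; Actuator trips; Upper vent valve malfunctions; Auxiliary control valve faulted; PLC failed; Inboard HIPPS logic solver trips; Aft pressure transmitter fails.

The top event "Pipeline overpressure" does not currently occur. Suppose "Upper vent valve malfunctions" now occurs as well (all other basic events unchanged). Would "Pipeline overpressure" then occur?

Counterfactual: set "Upper vent valve malfunctions" to occurred.
Relief train unavailable [AND]: Actuator trips=not, #3 block valve stuck=occurs, Standby rupture disc fails=occurs → not all inputs occur → does not occur.
Block path inoperative [OR]: Emergency relief valve is inoperative=not, Upper vent valve malfunctions=occurs → at least one input occurs → occurs.
HIPPS stage unavailable [AND]: Aft pressure transmitter fails=not, PLC failed=not, Outboard shutdown valve is down=occurs → not all inputs occur → does not occur.
Vent line fails [OR]: Block path inoperative=occurs, HIPPS stage unavailable=not → at least one input occurs → occurs.
Control loop down [OR]: Relief train unavailable=not, Vent line fails=occurs, Inboard HIPPS logic solver trips=not, Auxiliary control valve faulted=not → at least one input occurs → occurs.
Pipeline overpressure [AND]: Control loop down=occurs, Right actuator 2 degraded=occurs → all inputs occur → occurs.

Yes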